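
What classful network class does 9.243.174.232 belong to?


First octet: 9
Binary: 00001001
0xxxxxxx -> Class A (1-126)
Class A, default mask 255.0.0.0 (/8)


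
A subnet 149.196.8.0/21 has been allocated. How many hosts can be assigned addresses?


Host bits = 32 - 21 = 11
Total addresses = 2^11 = 2048
Usable = total - 2 (network and broadcast)
Usable hosts: 2046


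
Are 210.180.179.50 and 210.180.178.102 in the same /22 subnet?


Mask: 255.255.252.0
210.180.179.50 AND mask = 210.180.176.0
210.180.178.102 AND mask = 210.180.176.0
Yes, same subnet (210.180.176.0)


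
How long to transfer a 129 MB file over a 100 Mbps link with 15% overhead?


Effective throughput = 100 * (1 - 15/100) = 85 Mbps
File size in Mb = 129 * 8 = 1032 Mb
Time = 1032 / 85
Time = 12.1412 seconds


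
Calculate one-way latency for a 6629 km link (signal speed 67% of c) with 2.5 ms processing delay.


Speed = 0.67 * 3e5 km/s = 201000 km/s
Propagation delay = 6629 / 201000 = 0.033 s = 32.9801 ms
Processing delay = 2.5 ms
Total one-way latency = 35.4801 ms


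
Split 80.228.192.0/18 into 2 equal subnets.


New prefix = 18 + 1 = 19
Each subnet has 8192 addresses
  80.228.192.0/19
  80.228.224.0/19
Subnets: 80.228.192.0/19, 80.228.224.0/19


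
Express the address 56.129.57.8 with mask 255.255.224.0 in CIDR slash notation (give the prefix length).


Binary: 11111111.11111111.11100000.00000000
Count leading 1s
Prefix: /19


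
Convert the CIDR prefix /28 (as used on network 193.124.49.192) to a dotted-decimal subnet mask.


/28 means 28 network bits, 4 host bits
Binary: 11111111111111111111111111110000
Mask: 255.255.255.240


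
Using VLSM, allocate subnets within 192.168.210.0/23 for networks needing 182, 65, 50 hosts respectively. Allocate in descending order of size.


182 hosts -> /24 (254 usable): 192.168.210.0/24
65 hosts -> /25 (126 usable): 192.168.211.0/25
50 hosts -> /26 (62 usable): 192.168.211.128/26
Allocation: 192.168.210.0/24 (182 hosts, 254 usable); 192.168.211.0/25 (65 hosts, 126 usable); 192.168.211.128/26 (50 hosts, 62 usable)


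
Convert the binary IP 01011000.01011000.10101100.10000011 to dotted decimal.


01011000 = 88
01011000 = 88
10101100 = 172
10000011 = 131
IP: 88.88.172.131


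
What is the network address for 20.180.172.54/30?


IP:   00010100.10110100.10101100.00110110
Mask: 11111111.11111111.11111111.11111100
AND operation:
Net:  00010100.10110100.10101100.00110100
Network: 20.180.172.52/30


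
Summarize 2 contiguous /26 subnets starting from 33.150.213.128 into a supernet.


Original prefix: /26
Number of subnets: 2 = 2^1
New prefix = 26 - 1 = 25
Supernet: 33.150.213.128/25


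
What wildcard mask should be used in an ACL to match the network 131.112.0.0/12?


Subnet mask: 255.240.0.0
Wildcard = 255.255.255.255 - subnet mask
255 - 255 = 0
255 - 240 = 15
255 - 0 = 255
255 - 0 = 255
Wildcard: 0.15.255.255


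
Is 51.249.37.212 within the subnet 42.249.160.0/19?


Subnet network: 42.249.160.0
Test IP AND mask: 51.249.32.0
No, 51.249.37.212 is not in 42.249.160.0/19


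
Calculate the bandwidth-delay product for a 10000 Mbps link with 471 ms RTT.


BDP = bandwidth * RTT
= 10000 Mbps * 471 ms
= 10000 * 1e6 * 471 / 1000 bits
= 4710000000 bits
= 588750000 bytes
= 574951.1719 KB
BDP = 4710000000 bits (588750000 bytes)


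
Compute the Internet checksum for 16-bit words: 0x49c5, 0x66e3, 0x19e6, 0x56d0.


Sum all words (with carry folding):
+ 0x49c5 = 0x49c5
+ 0x66e3 = 0xb0a8
+ 0x19e6 = 0xca8e
+ 0x56d0 = 0x215f
One's complement: ~0x215f
Checksum = 0xdea0


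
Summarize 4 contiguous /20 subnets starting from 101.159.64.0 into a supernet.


Original prefix: /20
Number of subnets: 4 = 2^2
New prefix = 20 - 2 = 18
Supernet: 101.159.64.0/18


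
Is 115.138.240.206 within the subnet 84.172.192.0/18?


Subnet network: 84.172.192.0
Test IP AND mask: 115.138.192.0
No, 115.138.240.206 is not in 84.172.192.0/18


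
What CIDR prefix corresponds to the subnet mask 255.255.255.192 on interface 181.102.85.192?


Binary: 11111111.11111111.11111111.11000000
Count leading 1s
Prefix: /26


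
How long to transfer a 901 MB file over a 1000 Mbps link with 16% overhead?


Effective throughput = 1000 * (1 - 16/100) = 840 Mbps
File size in Mb = 901 * 8 = 7208 Mb
Time = 7208 / 840
Time = 8.581 seconds


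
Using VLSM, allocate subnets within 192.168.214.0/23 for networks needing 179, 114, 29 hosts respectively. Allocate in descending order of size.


179 hosts -> /24 (254 usable): 192.168.214.0/24
114 hosts -> /25 (126 usable): 192.168.215.0/25
29 hosts -> /27 (30 usable): 192.168.215.128/27
Allocation: 192.168.214.0/24 (179 hosts, 254 usable); 192.168.215.0/25 (114 hosts, 126 usable); 192.168.215.128/27 (29 hosts, 30 usable)


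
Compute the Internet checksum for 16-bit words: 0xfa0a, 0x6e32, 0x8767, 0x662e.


Sum all words (with carry folding):
+ 0xfa0a = 0xfa0a
+ 0x6e32 = 0x683d
+ 0x8767 = 0xefa4
+ 0x662e = 0x55d3
One's complement: ~0x55d3
Checksum = 0xaa2c


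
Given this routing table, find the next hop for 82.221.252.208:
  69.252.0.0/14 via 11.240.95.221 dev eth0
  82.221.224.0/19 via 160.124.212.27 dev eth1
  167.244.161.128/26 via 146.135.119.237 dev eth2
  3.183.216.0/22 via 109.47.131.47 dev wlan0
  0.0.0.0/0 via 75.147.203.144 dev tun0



Longest prefix match for 82.221.252.208:
  /14 69.252.0.0: no
  /19 82.221.224.0: MATCH
  /26 167.244.161.128: no
  /22 3.183.216.0: no
  /0 0.0.0.0: MATCH
Selected: next-hop 160.124.212.27 via eth1 (matched /19)


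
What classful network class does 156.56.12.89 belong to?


First octet: 156
Binary: 10011100
10xxxxxx -> Class B (128-191)
Class B, default mask 255.255.0.0 (/16)


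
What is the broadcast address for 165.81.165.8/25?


Network: 165.81.165.0/25
Host bits = 7
Set all host bits to 1:
Broadcast: 165.81.165.127


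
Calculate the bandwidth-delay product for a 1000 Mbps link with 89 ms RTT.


BDP = bandwidth * RTT
= 1000 Mbps * 89 ms
= 1000 * 1e6 * 89 / 1000 bits
= 89000000 bits
= 11125000 bytes
= 10864.2578 KB
BDP = 89000000 bits (11125000 bytes)


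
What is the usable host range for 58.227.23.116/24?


Network: 58.227.23.0
Broadcast: 58.227.23.255
First usable = network + 1
Last usable = broadcast - 1
Range: 58.227.23.1 to 58.227.23.254


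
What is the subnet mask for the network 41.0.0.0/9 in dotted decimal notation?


/9 means 9 network bits, 23 host bits
Binary: 11111111100000000000000000000000
Mask: 255.128.0.0


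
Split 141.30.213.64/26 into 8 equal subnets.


New prefix = 26 + 3 = 29
Each subnet has 8 addresses
  141.30.213.64/29
  141.30.213.72/29
  141.30.213.80/29
  141.30.213.88/29
  141.30.213.96/29
  141.30.213.104/29
  141.30.213.112/29
  141.30.213.120/29
Subnets: 141.30.213.64/29, 141.30.213.72/29, 141.30.213.80/29, 141.30.213.88/29, 141.30.213.96/29, 141.30.213.104/29, 141.30.213.112/29, 141.30.213.120/29


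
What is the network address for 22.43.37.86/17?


IP:   00010110.00101011.00100101.01010110
Mask: 11111111.11111111.10000000.00000000
AND operation:
Net:  00010110.00101011.00000000.00000000
Network: 22.43.0.0/17


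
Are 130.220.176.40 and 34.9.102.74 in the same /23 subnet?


Mask: 255.255.254.0
130.220.176.40 AND mask = 130.220.176.0
34.9.102.74 AND mask = 34.9.102.0
No, different subnets (130.220.176.0 vs 34.9.102.0)


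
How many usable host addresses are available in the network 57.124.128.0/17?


Host bits = 32 - 17 = 15
Total addresses = 2^15 = 32768
Usable = total - 2 (network and broadcast)
Usable hosts: 32766


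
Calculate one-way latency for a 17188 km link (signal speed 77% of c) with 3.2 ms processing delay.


Speed = 0.77 * 3e5 km/s = 231000 km/s
Propagation delay = 17188 / 231000 = 0.0744 s = 74.4069 ms
Processing delay = 3.2 ms
Total one-way latency = 77.6069 ms


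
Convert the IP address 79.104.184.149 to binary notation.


79 = 01001111
104 = 01101000
184 = 10111000
149 = 10010101
Binary: 01001111.01101000.10111000.10010101


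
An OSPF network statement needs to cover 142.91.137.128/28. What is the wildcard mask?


Subnet mask: 255.255.255.240
Wildcard = 255.255.255.255 - subnet mask
255 - 255 = 0
255 - 255 = 0
255 - 255 = 0
255 - 240 = 15
Wildcard: 0.0.0.15


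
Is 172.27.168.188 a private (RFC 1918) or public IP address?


RFC 1918 private ranges:
  10.0.0.0/8 (10.0.0.0 - 10.255.255.255)
  172.16.0.0/12 (172.16.0.0 - 172.31.255.255)
  192.168.0.0/16 (192.168.0.0 - 192.168.255.255)
Private (in 172.16.0.0/12)


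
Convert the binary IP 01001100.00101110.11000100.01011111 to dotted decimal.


01001100 = 76
00101110 = 46
11000100 = 196
01011111 = 95
IP: 76.46.196.95


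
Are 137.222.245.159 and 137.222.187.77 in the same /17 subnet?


Mask: 255.255.128.0
137.222.245.159 AND mask = 137.222.128.0
137.222.187.77 AND mask = 137.222.128.0
Yes, same subnet (137.222.128.0)


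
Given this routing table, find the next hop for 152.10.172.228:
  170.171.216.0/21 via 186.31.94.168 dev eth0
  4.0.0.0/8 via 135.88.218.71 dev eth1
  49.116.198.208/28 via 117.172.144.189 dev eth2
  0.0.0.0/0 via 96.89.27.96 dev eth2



Longest prefix match for 152.10.172.228:
  /21 170.171.216.0: no
  /8 4.0.0.0: no
  /28 49.116.198.208: no
  /0 0.0.0.0: MATCH
Selected: next-hop 96.89.27.96 via eth2 (matched /0)


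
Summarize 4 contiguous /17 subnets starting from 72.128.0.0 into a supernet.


Original prefix: /17
Number of subnets: 4 = 2^2
New prefix = 17 - 2 = 15
Supernet: 72.128.0.0/15


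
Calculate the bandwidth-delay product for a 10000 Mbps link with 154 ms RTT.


BDP = bandwidth * RTT
= 10000 Mbps * 154 ms
= 10000 * 1e6 * 154 / 1000 bits
= 1540000000 bits
= 192500000 bytes
= 187988.2812 KB
BDP = 1540000000 bits (192500000 bytes)


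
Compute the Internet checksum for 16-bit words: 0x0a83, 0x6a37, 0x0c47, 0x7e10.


Sum all words (with carry folding):
+ 0x0a83 = 0x0a83
+ 0x6a37 = 0x74ba
+ 0x0c47 = 0x8101
+ 0x7e10 = 0xff11
One's complement: ~0xff11
Checksum = 0x00ee


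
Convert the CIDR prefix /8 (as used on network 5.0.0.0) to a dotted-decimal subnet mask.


/8 means 8 network bits, 24 host bits
Binary: 11111111000000000000000000000000
Mask: 255.0.0.0


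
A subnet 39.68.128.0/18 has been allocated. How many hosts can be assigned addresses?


Host bits = 32 - 18 = 14
Total addresses = 2^14 = 16384
Usable = total - 2 (network and broadcast)
Usable hosts: 16382


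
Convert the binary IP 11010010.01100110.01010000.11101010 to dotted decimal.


11010010 = 210
01100110 = 102
01010000 = 80
11101010 = 234
IP: 210.102.80.234


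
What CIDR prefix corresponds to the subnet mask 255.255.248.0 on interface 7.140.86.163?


Binary: 11111111.11111111.11111000.00000000
Count leading 1s
Prefix: /21


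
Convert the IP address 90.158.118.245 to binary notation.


90 = 01011010
158 = 10011110
118 = 01110110
245 = 11110101
Binary: 01011010.10011110.01110110.11110101


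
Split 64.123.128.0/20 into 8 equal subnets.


New prefix = 20 + 3 = 23
Each subnet has 512 addresses
  64.123.128.0/23
  64.123.130.0/23
  64.123.132.0/23
  64.123.134.0/23
  64.123.136.0/23
  64.123.138.0/23
  64.123.140.0/23
  64.123.142.0/23
Subnets: 64.123.128.0/23, 64.123.130.0/23, 64.123.132.0/23, 64.123.134.0/23, 64.123.136.0/23, 64.123.138.0/23, 64.123.140.0/23, 64.123.142.0/23


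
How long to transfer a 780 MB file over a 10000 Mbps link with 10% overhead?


Effective throughput = 10000 * (1 - 10/100) = 9000 Mbps
File size in Mb = 780 * 8 = 6240 Mb
Time = 6240 / 9000
Time = 0.6933 seconds


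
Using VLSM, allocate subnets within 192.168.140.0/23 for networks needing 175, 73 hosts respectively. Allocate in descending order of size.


175 hosts -> /24 (254 usable): 192.168.140.0/24
73 hosts -> /25 (126 usable): 192.168.141.0/25
Allocation: 192.168.140.0/24 (175 hosts, 254 usable); 192.168.141.0/25 (73 hosts, 126 usable)


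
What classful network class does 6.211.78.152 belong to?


First octet: 6
Binary: 00000110
0xxxxxxx -> Class A (1-126)
Class A, default mask 255.0.0.0 (/8)


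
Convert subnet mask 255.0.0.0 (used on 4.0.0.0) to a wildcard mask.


Subnet mask: 255.0.0.0
Wildcard = 255.255.255.255 - subnet mask
255 - 255 = 0
255 - 0 = 255
255 - 0 = 255
255 - 0 = 255
Wildcard: 0.255.255.255


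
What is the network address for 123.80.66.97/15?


IP:   01111011.01010000.01000010.01100001
Mask: 11111111.11111110.00000000.00000000
AND operation:
Net:  01111011.01010000.00000000.00000000
Network: 123.80.0.0/15


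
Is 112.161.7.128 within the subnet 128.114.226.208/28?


Subnet network: 128.114.226.208
Test IP AND mask: 112.161.7.128
No, 112.161.7.128 is not in 128.114.226.208/28


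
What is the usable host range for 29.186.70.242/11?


Network: 29.160.0.0
Broadcast: 29.191.255.255
First usable = network + 1
Last usable = broadcast - 1
Range: 29.160.0.1 to 29.191.255.254


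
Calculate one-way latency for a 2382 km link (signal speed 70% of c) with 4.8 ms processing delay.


Speed = 0.7 * 3e5 km/s = 210000 km/s
Propagation delay = 2382 / 210000 = 0.0113 s = 11.3429 ms
Processing delay = 4.8 ms
Total one-way latency = 16.1429 ms


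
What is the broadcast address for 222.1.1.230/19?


Network: 222.1.0.0/19
Host bits = 13
Set all host bits to 1:
Broadcast: 222.1.31.255


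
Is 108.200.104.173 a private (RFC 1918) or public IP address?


RFC 1918 private ranges:
  10.0.0.0/8 (10.0.0.0 - 10.255.255.255)
  172.16.0.0/12 (172.16.0.0 - 172.31.255.255)
  192.168.0.0/16 (192.168.0.0 - 192.168.255.255)
Public (not in any RFC 1918 range)


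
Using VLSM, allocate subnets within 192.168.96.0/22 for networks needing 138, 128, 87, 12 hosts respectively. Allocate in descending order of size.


138 hosts -> /24 (254 usable): 192.168.96.0/24
128 hosts -> /24 (254 usable): 192.168.97.0/24
87 hosts -> /25 (126 usable): 192.168.98.0/25
12 hosts -> /28 (14 usable): 192.168.98.128/28
Allocation: 192.168.96.0/24 (138 hosts, 254 usable); 192.168.97.0/24 (128 hosts, 254 usable); 192.168.98.0/25 (87 hosts, 126 usable); 192.168.98.128/28 (12 hosts, 14 usable)


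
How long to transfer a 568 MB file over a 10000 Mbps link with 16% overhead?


Effective throughput = 10000 * (1 - 16/100) = 8400 Mbps
File size in Mb = 568 * 8 = 4544 Mb
Time = 4544 / 8400
Time = 0.541 seconds


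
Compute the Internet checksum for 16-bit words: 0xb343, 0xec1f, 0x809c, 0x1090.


Sum all words (with carry folding):
+ 0xb343 = 0xb343
+ 0xec1f = 0x9f63
+ 0x809c = 0x2000
+ 0x1090 = 0x3090
One's complement: ~0x3090
Checksum = 0xcf6f


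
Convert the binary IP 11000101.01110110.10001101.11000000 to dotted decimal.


11000101 = 197
01110110 = 118
10001101 = 141
11000000 = 192
IP: 197.118.141.192


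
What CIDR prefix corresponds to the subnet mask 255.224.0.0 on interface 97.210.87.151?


Binary: 11111111.11100000.00000000.00000000
Count leading 1s
Prefix: /11


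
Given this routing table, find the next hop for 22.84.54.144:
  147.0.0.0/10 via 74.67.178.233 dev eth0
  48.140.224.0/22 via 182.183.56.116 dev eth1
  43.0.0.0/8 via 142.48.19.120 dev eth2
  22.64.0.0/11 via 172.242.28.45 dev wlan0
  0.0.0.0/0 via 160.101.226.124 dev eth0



Longest prefix match for 22.84.54.144:
  /10 147.0.0.0: no
  /22 48.140.224.0: no
  /8 43.0.0.0: no
  /11 22.64.0.0: MATCH
  /0 0.0.0.0: MATCH
Selected: next-hop 172.242.28.45 via wlan0 (matched /11)


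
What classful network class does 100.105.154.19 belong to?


First octet: 100
Binary: 01100100
0xxxxxxx -> Class A (1-126)
Class A, default mask 255.0.0.0 (/8)


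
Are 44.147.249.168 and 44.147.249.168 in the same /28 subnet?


Mask: 255.255.255.240
44.147.249.168 AND mask = 44.147.249.160
44.147.249.168 AND mask = 44.147.249.160
Yes, same subnet (44.147.249.160)


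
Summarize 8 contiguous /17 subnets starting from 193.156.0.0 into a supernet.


Original prefix: /17
Number of subnets: 8 = 2^3
New prefix = 17 - 3 = 14
Supernet: 193.156.0.0/14


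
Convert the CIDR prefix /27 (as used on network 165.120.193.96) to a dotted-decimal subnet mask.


/27 means 27 network bits, 5 host bits
Binary: 11111111111111111111111111100000
Mask: 255.255.255.224


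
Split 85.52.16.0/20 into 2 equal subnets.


New prefix = 20 + 1 = 21
Each subnet has 2048 addresses
  85.52.16.0/21
  85.52.24.0/21
Subnets: 85.52.16.0/21, 85.52.24.0/21


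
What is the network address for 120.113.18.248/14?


IP:   01111000.01110001.00010010.11111000
Mask: 11111111.11111100.00000000.00000000
AND operation:
Net:  01111000.01110000.00000000.00000000
Network: 120.112.0.0/14


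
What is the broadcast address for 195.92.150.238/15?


Network: 195.92.0.0/15
Host bits = 17
Set all host bits to 1:
Broadcast: 195.93.255.255


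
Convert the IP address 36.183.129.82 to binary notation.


36 = 00100100
183 = 10110111
129 = 10000001
82 = 01010010
Binary: 00100100.10110111.10000001.01010010


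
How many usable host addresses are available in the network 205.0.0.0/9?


Host bits = 32 - 9 = 23
Total addresses = 2^23 = 8388608
Usable = total - 2 (network and broadcast)
Usable hosts: 8388606


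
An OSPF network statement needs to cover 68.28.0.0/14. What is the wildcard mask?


Subnet mask: 255.252.0.0
Wildcard = 255.255.255.255 - subnet mask
255 - 255 = 0
255 - 252 = 3
255 - 0 = 255
255 - 0 = 255
Wildcard: 0.3.255.255


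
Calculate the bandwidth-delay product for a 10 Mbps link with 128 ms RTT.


BDP = bandwidth * RTT
= 10 Mbps * 128 ms
= 10 * 1e6 * 128 / 1000 bits
= 1280000 bits
= 160000 bytes
= 156.25 KB
BDP = 1280000 bits (160000 bytes)


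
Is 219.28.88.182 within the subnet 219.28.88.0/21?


Subnet network: 219.28.88.0
Test IP AND mask: 219.28.88.0
Yes, 219.28.88.182 is in 219.28.88.0/21


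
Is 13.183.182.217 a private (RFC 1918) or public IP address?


RFC 1918 private ranges:
  10.0.0.0/8 (10.0.0.0 - 10.255.255.255)
  172.16.0.0/12 (172.16.0.0 - 172.31.255.255)
  192.168.0.0/16 (192.168.0.0 - 192.168.255.255)
Public (not in any RFC 1918 range)


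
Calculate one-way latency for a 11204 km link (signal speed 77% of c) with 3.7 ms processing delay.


Speed = 0.77 * 3e5 km/s = 231000 km/s
Propagation delay = 11204 / 231000 = 0.0485 s = 48.5022 ms
Processing delay = 3.7 ms
Total one-way latency = 52.2022 ms


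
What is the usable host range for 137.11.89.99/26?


Network: 137.11.89.64
Broadcast: 137.11.89.127
First usable = network + 1
Last usable = broadcast - 1
Range: 137.11.89.65 to 137.11.89.126


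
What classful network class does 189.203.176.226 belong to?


First octet: 189
Binary: 10111101
10xxxxxx -> Class B (128-191)
Class B, default mask 255.255.0.0 (/16)


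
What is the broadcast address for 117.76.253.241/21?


Network: 117.76.248.0/21
Host bits = 11
Set all host bits to 1:
Broadcast: 117.76.255.255


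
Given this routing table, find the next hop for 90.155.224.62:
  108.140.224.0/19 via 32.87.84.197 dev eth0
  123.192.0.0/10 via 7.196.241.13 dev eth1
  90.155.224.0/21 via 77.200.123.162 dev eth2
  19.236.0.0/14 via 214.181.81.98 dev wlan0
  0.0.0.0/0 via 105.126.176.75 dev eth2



Longest prefix match for 90.155.224.62:
  /19 108.140.224.0: no
  /10 123.192.0.0: no
  /21 90.155.224.0: MATCH
  /14 19.236.0.0: no
  /0 0.0.0.0: MATCH
Selected: next-hop 77.200.123.162 via eth2 (matched /21)


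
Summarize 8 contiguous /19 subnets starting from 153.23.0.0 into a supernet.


Original prefix: /19
Number of subnets: 8 = 2^3
New prefix = 19 - 3 = 16
Supernet: 153.23.0.0/16


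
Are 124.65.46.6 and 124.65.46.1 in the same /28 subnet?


Mask: 255.255.255.240
124.65.46.6 AND mask = 124.65.46.0
124.65.46.1 AND mask = 124.65.46.0
Yes, same subnet (124.65.46.0)


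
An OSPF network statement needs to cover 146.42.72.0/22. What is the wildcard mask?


Subnet mask: 255.255.252.0
Wildcard = 255.255.255.255 - subnet mask
255 - 255 = 0
255 - 255 = 0
255 - 252 = 3
255 - 0 = 255
Wildcard: 0.0.3.255


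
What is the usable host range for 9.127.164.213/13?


Network: 9.120.0.0
Broadcast: 9.127.255.255
First usable = network + 1
Last usable = broadcast - 1
Range: 9.120.0.1 to 9.127.255.254


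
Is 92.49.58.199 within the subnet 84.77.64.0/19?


Subnet network: 84.77.64.0
Test IP AND mask: 92.49.32.0
No, 92.49.58.199 is not in 84.77.64.0/19


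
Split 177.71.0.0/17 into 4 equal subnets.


New prefix = 17 + 2 = 19
Each subnet has 8192 addresses
  177.71.0.0/19
  177.71.32.0/19
  177.71.64.0/19
  177.71.96.0/19
Subnets: 177.71.0.0/19, 177.71.32.0/19, 177.71.64.0/19, 177.71.96.0/19


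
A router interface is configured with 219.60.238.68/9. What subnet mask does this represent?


/9 means 9 network bits, 23 host bits
Binary: 11111111100000000000000000000000
Mask: 255.128.0.0


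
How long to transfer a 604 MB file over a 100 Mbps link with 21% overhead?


Effective throughput = 100 * (1 - 21/100) = 79 Mbps
File size in Mb = 604 * 8 = 4832 Mb
Time = 4832 / 79
Time = 61.1646 seconds


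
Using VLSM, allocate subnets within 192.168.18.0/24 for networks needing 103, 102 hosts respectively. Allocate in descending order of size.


103 hosts -> /25 (126 usable): 192.168.18.0/25
102 hosts -> /25 (126 usable): 192.168.18.128/25
Allocation: 192.168.18.0/25 (103 hosts, 126 usable); 192.168.18.128/25 (102 hosts, 126 usable)


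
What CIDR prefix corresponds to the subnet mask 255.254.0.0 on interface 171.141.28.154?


Binary: 11111111.11111110.00000000.00000000
Count leading 1s
Prefix: /15


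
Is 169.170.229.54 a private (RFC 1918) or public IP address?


RFC 1918 private ranges:
  10.0.0.0/8 (10.0.0.0 - 10.255.255.255)
  172.16.0.0/12 (172.16.0.0 - 172.31.255.255)
  192.168.0.0/16 (192.168.0.0 - 192.168.255.255)
Public (not in any RFC 1918 range)


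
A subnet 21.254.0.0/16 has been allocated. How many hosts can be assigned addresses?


Host bits = 32 - 16 = 16
Total addresses = 2^16 = 65536
Usable = total - 2 (network and broadcast)
Usable hosts: 65534


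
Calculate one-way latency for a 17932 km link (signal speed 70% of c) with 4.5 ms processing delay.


Speed = 0.7 * 3e5 km/s = 210000 km/s
Propagation delay = 17932 / 210000 = 0.0854 s = 85.3905 ms
Processing delay = 4.5 ms
Total one-way latency = 89.8905 ms


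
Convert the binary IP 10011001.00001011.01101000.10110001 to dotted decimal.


10011001 = 153
00001011 = 11
01101000 = 104
10110001 = 177
IP: 153.11.104.177


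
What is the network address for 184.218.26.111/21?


IP:   10111000.11011010.00011010.01101111
Mask: 11111111.11111111.11111000.00000000
AND operation:
Net:  10111000.11011010.00011000.00000000
Network: 184.218.24.0/21


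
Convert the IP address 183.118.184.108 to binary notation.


183 = 10110111
118 = 01110110
184 = 10111000
108 = 01101100
Binary: 10110111.01110110.10111000.01101100


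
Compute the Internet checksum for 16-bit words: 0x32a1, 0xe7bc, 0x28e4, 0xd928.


Sum all words (with carry folding):
+ 0x32a1 = 0x32a1
+ 0xe7bc = 0x1a5e
+ 0x28e4 = 0x4342
+ 0xd928 = 0x1c6b
One's complement: ~0x1c6b
Checksum = 0xe394


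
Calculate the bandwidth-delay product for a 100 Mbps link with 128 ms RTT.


BDP = bandwidth * RTT
= 100 Mbps * 128 ms
= 100 * 1e6 * 128 / 1000 bits
= 12800000 bits
= 1600000 bytes
= 1562.5 KB
BDP = 12800000 bits (1600000 bytes)


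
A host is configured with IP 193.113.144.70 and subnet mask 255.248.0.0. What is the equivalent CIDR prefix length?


Binary: 11111111.11111000.00000000.00000000
Count leading 1s
Prefix: /13


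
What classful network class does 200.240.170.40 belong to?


First octet: 200
Binary: 11001000
110xxxxx -> Class C (192-223)
Class C, default mask 255.255.255.0 (/24)


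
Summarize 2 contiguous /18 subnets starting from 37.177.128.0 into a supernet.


Original prefix: /18
Number of subnets: 2 = 2^1
New prefix = 18 - 1 = 17
Supernet: 37.177.128.0/17


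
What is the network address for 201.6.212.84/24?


IP:   11001001.00000110.11010100.01010100
Mask: 11111111.11111111.11111111.00000000
AND operation:
Net:  11001001.00000110.11010100.00000000
Network: 201.6.212.0/24


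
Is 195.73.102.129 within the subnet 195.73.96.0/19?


Subnet network: 195.73.96.0
Test IP AND mask: 195.73.96.0
Yes, 195.73.102.129 is in 195.73.96.0/19


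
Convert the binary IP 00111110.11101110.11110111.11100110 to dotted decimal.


00111110 = 62
11101110 = 238
11110111 = 247
11100110 = 230
IP: 62.238.247.230


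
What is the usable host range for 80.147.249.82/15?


Network: 80.146.0.0
Broadcast: 80.147.255.255
First usable = network + 1
Last usable = broadcast - 1
Range: 80.146.0.1 to 80.147.255.254


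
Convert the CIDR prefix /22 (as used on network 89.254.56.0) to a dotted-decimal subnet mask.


/22 means 22 network bits, 10 host bits
Binary: 11111111111111111111110000000000
Mask: 255.255.252.0


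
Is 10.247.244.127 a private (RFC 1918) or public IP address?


RFC 1918 private ranges:
  10.0.0.0/8 (10.0.0.0 - 10.255.255.255)
  172.16.0.0/12 (172.16.0.0 - 172.31.255.255)
  192.168.0.0/16 (192.168.0.0 - 192.168.255.255)
Private (in 10.0.0.0/8)


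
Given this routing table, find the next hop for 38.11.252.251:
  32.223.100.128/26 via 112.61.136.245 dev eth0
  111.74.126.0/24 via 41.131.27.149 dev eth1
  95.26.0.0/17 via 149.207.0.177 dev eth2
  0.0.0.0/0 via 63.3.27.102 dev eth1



Longest prefix match for 38.11.252.251:
  /26 32.223.100.128: no
  /24 111.74.126.0: no
  /17 95.26.0.0: no
  /0 0.0.0.0: MATCH
Selected: next-hop 63.3.27.102 via eth1 (matched /0)


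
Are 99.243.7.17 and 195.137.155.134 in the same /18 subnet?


Mask: 255.255.192.0
99.243.7.17 AND mask = 99.243.0.0
195.137.155.134 AND mask = 195.137.128.0
No, different subnets (99.243.0.0 vs 195.137.128.0)


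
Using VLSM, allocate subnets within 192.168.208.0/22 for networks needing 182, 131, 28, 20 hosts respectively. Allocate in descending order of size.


182 hosts -> /24 (254 usable): 192.168.208.0/24
131 hosts -> /24 (254 usable): 192.168.209.0/24
28 hosts -> /27 (30 usable): 192.168.210.0/27
20 hosts -> /27 (30 usable): 192.168.210.32/27
Allocation: 192.168.208.0/24 (182 hosts, 254 usable); 192.168.209.0/24 (131 hosts, 254 usable); 192.168.210.0/27 (28 hosts, 30 usable); 192.168.210.32/27 (20 hosts, 30 usable)


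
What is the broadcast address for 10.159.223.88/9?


Network: 10.128.0.0/9
Host bits = 23
Set all host bits to 1:
Broadcast: 10.255.255.255


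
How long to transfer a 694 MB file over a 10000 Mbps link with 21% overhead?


Effective throughput = 10000 * (1 - 21/100) = 7900 Mbps
File size in Mb = 694 * 8 = 5552 Mb
Time = 5552 / 7900
Time = 0.7028 seconds


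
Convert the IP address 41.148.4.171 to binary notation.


41 = 00101001
148 = 10010100
4 = 00000100
171 = 10101011
Binary: 00101001.10010100.00000100.10101011


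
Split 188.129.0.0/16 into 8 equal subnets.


New prefix = 16 + 3 = 19
Each subnet has 8192 addresses
  188.129.0.0/19
  188.129.32.0/19
  188.129.64.0/19
  188.129.96.0/19
  188.129.128.0/19
  188.129.160.0/19
  188.129.192.0/19
  188.129.224.0/19
Subnets: 188.129.0.0/19, 188.129.32.0/19, 188.129.64.0/19, 188.129.96.0/19, 188.129.128.0/19, 188.129.160.0/19, 188.129.192.0/19, 188.129.224.0/19


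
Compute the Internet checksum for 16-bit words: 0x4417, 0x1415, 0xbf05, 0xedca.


Sum all words (with carry folding):
+ 0x4417 = 0x4417
+ 0x1415 = 0x582c
+ 0xbf05 = 0x1732
+ 0xedca = 0x04fd
One's complement: ~0x04fd
Checksum = 0xfb02


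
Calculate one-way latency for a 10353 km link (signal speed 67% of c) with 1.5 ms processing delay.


Speed = 0.67 * 3e5 km/s = 201000 km/s
Propagation delay = 10353 / 201000 = 0.0515 s = 51.5075 ms
Processing delay = 1.5 ms
Total one-way latency = 53.0075 ms


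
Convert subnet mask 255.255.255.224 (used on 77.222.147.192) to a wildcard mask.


Subnet mask: 255.255.255.224
Wildcard = 255.255.255.255 - subnet mask
255 - 255 = 0
255 - 255 = 0
255 - 255 = 0
255 - 224 = 31
Wildcard: 0.0.0.31


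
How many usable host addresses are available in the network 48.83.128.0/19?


Host bits = 32 - 19 = 13
Total addresses = 2^13 = 8192
Usable = total - 2 (network and broadcast)
Usable hosts: 8190


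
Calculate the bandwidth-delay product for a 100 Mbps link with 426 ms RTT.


BDP = bandwidth * RTT
= 100 Mbps * 426 ms
= 100 * 1e6 * 426 / 1000 bits
= 42600000 bits
= 5325000 bytes
= 5200.1953 KB
BDP = 42600000 bits (5325000 bytes)


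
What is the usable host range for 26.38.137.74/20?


Network: 26.38.128.0
Broadcast: 26.38.143.255
First usable = network + 1
Last usable = broadcast - 1
Range: 26.38.128.1 to 26.38.143.254


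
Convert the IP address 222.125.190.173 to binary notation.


222 = 11011110
125 = 01111101
190 = 10111110
173 = 10101101
Binary: 11011110.01111101.10111110.10101101


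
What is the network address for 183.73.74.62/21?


IP:   10110111.01001001.01001010.00111110
Mask: 11111111.11111111.11111000.00000000
AND operation:
Net:  10110111.01001001.01001000.00000000
Network: 183.73.72.0/21


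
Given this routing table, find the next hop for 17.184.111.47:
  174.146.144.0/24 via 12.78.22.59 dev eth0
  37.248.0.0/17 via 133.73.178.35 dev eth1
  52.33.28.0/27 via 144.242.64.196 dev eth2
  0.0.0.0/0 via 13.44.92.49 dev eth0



Longest prefix match for 17.184.111.47:
  /24 174.146.144.0: no
  /17 37.248.0.0: no
  /27 52.33.28.0: no
  /0 0.0.0.0: MATCH
Selected: next-hop 13.44.92.49 via eth0 (matched /0)


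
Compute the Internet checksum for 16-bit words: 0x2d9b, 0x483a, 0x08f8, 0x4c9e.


Sum all words (with carry folding):
+ 0x2d9b = 0x2d9b
+ 0x483a = 0x75d5
+ 0x08f8 = 0x7ecd
+ 0x4c9e = 0xcb6b
One's complement: ~0xcb6b
Checksum = 0x3494


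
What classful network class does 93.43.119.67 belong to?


First octet: 93
Binary: 01011101
0xxxxxxx -> Class A (1-126)
Class A, default mask 255.0.0.0 (/8)


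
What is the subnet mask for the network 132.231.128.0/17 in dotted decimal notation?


/17 means 17 network bits, 15 host bits
Binary: 11111111111111111000000000000000
Mask: 255.255.128.0


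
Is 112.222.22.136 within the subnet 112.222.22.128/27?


Subnet network: 112.222.22.128
Test IP AND mask: 112.222.22.128
Yes, 112.222.22.136 is in 112.222.22.128/27


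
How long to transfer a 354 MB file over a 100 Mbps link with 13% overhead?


Effective throughput = 100 * (1 - 13/100) = 87 Mbps
File size in Mb = 354 * 8 = 2832 Mb
Time = 2832 / 87
Time = 32.5517 seconds


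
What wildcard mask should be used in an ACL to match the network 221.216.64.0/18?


Subnet mask: 255.255.192.0
Wildcard = 255.255.255.255 - subnet mask
255 - 255 = 0
255 - 255 = 0
255 - 192 = 63
255 - 0 = 255
Wildcard: 0.0.63.255


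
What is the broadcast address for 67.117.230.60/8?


Network: 67.0.0.0/8
Host bits = 24
Set all host bits to 1:
Broadcast: 67.255.255.255


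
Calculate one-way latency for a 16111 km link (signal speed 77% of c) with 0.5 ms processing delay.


Speed = 0.77 * 3e5 km/s = 231000 km/s
Propagation delay = 16111 / 231000 = 0.0697 s = 69.7446 ms
Processing delay = 0.5 ms
Total one-way latency = 70.2446 ms


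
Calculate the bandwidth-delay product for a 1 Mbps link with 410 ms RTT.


BDP = bandwidth * RTT
= 1 Mbps * 410 ms
= 1 * 1e6 * 410 / 1000 bits
= 410000 bits
= 51250 bytes
= 50.0488 KB
BDP = 410000 bits (51250 bytes)


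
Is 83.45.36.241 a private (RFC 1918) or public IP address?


RFC 1918 private ranges:
  10.0.0.0/8 (10.0.0.0 - 10.255.255.255)
  172.16.0.0/12 (172.16.0.0 - 172.31.255.255)
  192.168.0.0/16 (192.168.0.0 - 192.168.255.255)
Public (not in any RFC 1918 range)


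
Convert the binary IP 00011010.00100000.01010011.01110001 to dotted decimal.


00011010 = 26
00100000 = 32
01010011 = 83
01110001 = 113
IP: 26.32.83.113


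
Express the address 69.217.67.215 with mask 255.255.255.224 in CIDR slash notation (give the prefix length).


Binary: 11111111.11111111.11111111.11100000
Count leading 1s
Prefix: /27


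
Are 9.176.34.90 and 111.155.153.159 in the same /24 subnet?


Mask: 255.255.255.0
9.176.34.90 AND mask = 9.176.34.0
111.155.153.159 AND mask = 111.155.153.0
No, different subnets (9.176.34.0 vs 111.155.153.0)


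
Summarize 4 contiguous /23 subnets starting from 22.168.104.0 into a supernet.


Original prefix: /23
Number of subnets: 4 = 2^2
New prefix = 23 - 2 = 21
Supernet: 22.168.104.0/21


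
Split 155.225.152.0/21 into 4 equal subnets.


New prefix = 21 + 2 = 23
Each subnet has 512 addresses
  155.225.152.0/23
  155.225.154.0/23
  155.225.156.0/23
  155.225.158.0/23
Subnets: 155.225.152.0/23, 155.225.154.0/23, 155.225.156.0/23, 155.225.158.0/23


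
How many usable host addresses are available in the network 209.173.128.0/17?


Host bits = 32 - 17 = 15
Total addresses = 2^15 = 32768
Usable = total - 2 (network and broadcast)
Usable hosts: 32766


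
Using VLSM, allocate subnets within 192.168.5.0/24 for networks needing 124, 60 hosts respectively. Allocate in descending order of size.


124 hosts -> /25 (126 usable): 192.168.5.0/25
60 hosts -> /26 (62 usable): 192.168.5.128/26
Allocation: 192.168.5.0/25 (124 hosts, 126 usable); 192.168.5.128/26 (60 hosts, 62 usable)


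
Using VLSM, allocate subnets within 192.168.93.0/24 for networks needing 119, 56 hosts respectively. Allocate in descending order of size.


119 hosts -> /25 (126 usable): 192.168.93.0/25
56 hosts -> /26 (62 usable): 192.168.93.128/26
Allocation: 192.168.93.0/25 (119 hosts, 126 usable); 192.168.93.128/26 (56 hosts, 62 usable)


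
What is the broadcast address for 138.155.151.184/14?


Network: 138.152.0.0/14
Host bits = 18
Set all host bits to 1:
Broadcast: 138.155.255.255


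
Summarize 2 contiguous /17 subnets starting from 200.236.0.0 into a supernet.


Original prefix: /17
Number of subnets: 2 = 2^1
New prefix = 17 - 1 = 16
Supernet: 200.236.0.0/16


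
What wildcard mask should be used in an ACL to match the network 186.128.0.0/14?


Subnet mask: 255.252.0.0
Wildcard = 255.255.255.255 - subnet mask
255 - 255 = 0
255 - 252 = 3
255 - 0 = 255
255 - 0 = 255
Wildcard: 0.3.255.255


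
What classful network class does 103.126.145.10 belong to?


First octet: 103
Binary: 01100111
0xxxxxxx -> Class A (1-126)
Class A, default mask 255.0.0.0 (/8)


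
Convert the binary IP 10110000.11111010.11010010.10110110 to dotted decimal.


10110000 = 176
11111010 = 250
11010010 = 210
10110110 = 182
IP: 176.250.210.182


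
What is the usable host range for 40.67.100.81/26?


Network: 40.67.100.64
Broadcast: 40.67.100.127
First usable = network + 1
Last usable = broadcast - 1
Range: 40.67.100.65 to 40.67.100.126


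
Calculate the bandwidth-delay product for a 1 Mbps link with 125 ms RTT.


BDP = bandwidth * RTT
= 1 Mbps * 125 ms
= 1 * 1e6 * 125 / 1000 bits
= 125000 bits
= 15625 bytes
= 15.2588 KB
BDP = 125000 bits (15625 bytes)


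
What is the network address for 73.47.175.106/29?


IP:   01001001.00101111.10101111.01101010
Mask: 11111111.11111111.11111111.11111000
AND operation:
Net:  01001001.00101111.10101111.01101000
Network: 73.47.175.104/29


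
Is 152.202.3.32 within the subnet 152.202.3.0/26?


Subnet network: 152.202.3.0
Test IP AND mask: 152.202.3.0
Yes, 152.202.3.32 is in 152.202.3.0/26


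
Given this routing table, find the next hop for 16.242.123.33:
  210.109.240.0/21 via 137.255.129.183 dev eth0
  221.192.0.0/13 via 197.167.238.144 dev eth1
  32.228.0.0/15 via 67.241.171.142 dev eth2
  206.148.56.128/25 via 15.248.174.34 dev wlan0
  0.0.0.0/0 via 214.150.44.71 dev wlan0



Longest prefix match for 16.242.123.33:
  /21 210.109.240.0: no
  /13 221.192.0.0: no
  /15 32.228.0.0: no
  /25 206.148.56.128: no
  /0 0.0.0.0: MATCH
Selected: next-hop 214.150.44.71 via wlan0 (matched /0)


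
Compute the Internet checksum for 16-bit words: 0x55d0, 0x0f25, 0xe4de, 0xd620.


Sum all words (with carry folding):
+ 0x55d0 = 0x55d0
+ 0x0f25 = 0x64f5
+ 0xe4de = 0x49d4
+ 0xd620 = 0x1ff5
One's complement: ~0x1ff5
Checksum = 0xe00a


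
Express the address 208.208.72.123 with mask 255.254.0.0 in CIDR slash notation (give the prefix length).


Binary: 11111111.11111110.00000000.00000000
Count leading 1s
Prefix: /15


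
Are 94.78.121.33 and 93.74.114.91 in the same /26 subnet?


Mask: 255.255.255.192
94.78.121.33 AND mask = 94.78.121.0
93.74.114.91 AND mask = 93.74.114.64
No, different subnets (94.78.121.0 vs 93.74.114.64)


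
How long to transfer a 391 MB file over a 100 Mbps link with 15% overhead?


Effective throughput = 100 * (1 - 15/100) = 85 Mbps
File size in Mb = 391 * 8 = 3128 Mb
Time = 3128 / 85
Time = 36.8 seconds


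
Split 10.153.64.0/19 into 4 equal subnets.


New prefix = 19 + 2 = 21
Each subnet has 2048 addresses
  10.153.64.0/21
  10.153.72.0/21
  10.153.80.0/21
  10.153.88.0/21
Subnets: 10.153.64.0/21, 10.153.72.0/21, 10.153.80.0/21, 10.153.88.0/21


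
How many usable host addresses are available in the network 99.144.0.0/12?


Host bits = 32 - 12 = 20
Total addresses = 2^20 = 1048576
Usable = total - 2 (network and broadcast)
Usable hosts: 1048574


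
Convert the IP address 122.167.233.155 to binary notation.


122 = 01111010
167 = 10100111
233 = 11101001
155 = 10011011
Binary: 01111010.10100111.11101001.10011011


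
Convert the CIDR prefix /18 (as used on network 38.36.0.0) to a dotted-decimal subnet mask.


/18 means 18 network bits, 14 host bits
Binary: 11111111111111111100000000000000
Mask: 255.255.192.0


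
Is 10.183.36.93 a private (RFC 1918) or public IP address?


RFC 1918 private ranges:
  10.0.0.0/8 (10.0.0.0 - 10.255.255.255)
  172.16.0.0/12 (172.16.0.0 - 172.31.255.255)
  192.168.0.0/16 (192.168.0.0 - 192.168.255.255)
Private (in 10.0.0.0/8)


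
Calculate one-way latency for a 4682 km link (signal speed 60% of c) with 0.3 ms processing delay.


Speed = 0.6 * 3e5 km/s = 180000 km/s
Propagation delay = 4682 / 180000 = 0.026 s = 26.0111 ms
Processing delay = 0.3 ms
Total one-way latency = 26.3111 ms


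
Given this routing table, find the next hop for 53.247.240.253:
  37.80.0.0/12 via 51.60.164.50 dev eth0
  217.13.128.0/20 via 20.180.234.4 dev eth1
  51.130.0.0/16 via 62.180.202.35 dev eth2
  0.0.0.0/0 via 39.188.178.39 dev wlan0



Longest prefix match for 53.247.240.253:
  /12 37.80.0.0: no
  /20 217.13.128.0: no
  /16 51.130.0.0: no
  /0 0.0.0.0: MATCH
Selected: next-hop 39.188.178.39 via wlan0 (matched /0)


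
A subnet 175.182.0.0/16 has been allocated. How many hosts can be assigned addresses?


Host bits = 32 - 16 = 16
Total addresses = 2^16 = 65536
Usable = total - 2 (network and broadcast)
Usable hosts: 65534


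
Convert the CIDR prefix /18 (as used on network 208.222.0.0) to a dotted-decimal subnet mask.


/18 means 18 network bits, 14 host bits
Binary: 11111111111111111100000000000000
Mask: 255.255.192.0


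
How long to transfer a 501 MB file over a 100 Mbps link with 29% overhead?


Effective throughput = 100 * (1 - 29/100) = 71 Mbps
File size in Mb = 501 * 8 = 4008 Mb
Time = 4008 / 71
Time = 56.4507 seconds


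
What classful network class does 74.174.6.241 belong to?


First octet: 74
Binary: 01001010
0xxxxxxx -> Class A (1-126)
Class A, default mask 255.0.0.0 (/8)


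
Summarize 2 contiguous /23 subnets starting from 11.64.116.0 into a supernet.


Original prefix: /23
Number of subnets: 2 = 2^1
New prefix = 23 - 1 = 22
Supernet: 11.64.116.0/22


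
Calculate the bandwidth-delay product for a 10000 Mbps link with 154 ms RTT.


BDP = bandwidth * RTT
= 10000 Mbps * 154 ms
= 10000 * 1e6 * 154 / 1000 bits
= 1540000000 bits
= 192500000 bytes
= 187988.2812 KB
BDP = 1540000000 bits (192500000 bytes)
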